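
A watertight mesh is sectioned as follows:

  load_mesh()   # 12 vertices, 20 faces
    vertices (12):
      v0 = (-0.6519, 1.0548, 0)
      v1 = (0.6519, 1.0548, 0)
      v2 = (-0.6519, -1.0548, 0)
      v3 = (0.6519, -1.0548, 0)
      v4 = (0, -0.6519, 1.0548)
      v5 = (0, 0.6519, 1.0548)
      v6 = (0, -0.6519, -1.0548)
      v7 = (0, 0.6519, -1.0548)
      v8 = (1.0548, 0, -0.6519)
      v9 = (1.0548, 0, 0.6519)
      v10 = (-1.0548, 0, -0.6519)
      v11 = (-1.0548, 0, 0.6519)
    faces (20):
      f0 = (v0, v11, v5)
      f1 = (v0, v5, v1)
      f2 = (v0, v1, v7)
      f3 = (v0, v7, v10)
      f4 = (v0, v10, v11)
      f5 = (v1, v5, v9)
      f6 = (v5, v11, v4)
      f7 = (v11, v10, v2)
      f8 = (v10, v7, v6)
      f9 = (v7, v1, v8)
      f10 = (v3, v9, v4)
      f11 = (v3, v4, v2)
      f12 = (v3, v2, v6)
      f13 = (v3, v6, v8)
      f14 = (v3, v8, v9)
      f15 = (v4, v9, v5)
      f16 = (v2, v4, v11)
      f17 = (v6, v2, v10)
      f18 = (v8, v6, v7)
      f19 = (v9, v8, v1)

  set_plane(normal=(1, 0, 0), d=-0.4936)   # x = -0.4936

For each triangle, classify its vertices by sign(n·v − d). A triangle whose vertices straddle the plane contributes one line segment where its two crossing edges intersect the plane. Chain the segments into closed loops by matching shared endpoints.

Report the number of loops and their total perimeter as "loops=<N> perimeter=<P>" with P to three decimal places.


loops=1 perimeter=5.935

Straddling triangles (10 of 20):
  (v0,v11,v5) [--+] → (-0.4936, 0.346839, 0.866261)–(-0.4936, 0.956964, 0.256136)  len=0.8628
  (v0,v5,v1) [-++] → (-0.4936, 0.956964, 0.256136)–(-0.4936, 1.0548, 0)  len=0.2742
  (v0,v1,v7) [-++] → (-0.4936, 1.0548, 0)–(-0.4936, 0.956964, -0.256136)  len=0.2742
  (v0,v7,v10) [-+-] → (-0.4936, 0.956964, -0.256136)–(-0.4936, 0.346839, -0.866261)  len=0.8628
  (v5,v11,v4) [+-+] → (-0.4936, 0.346839, 0.866261)–(-0.4936, -0.346839, 0.866261)  len=0.6937
  (v10,v7,v6) [-++] → (-0.4936, 0.346839, -0.866261)–(-0.4936, -0.346839, -0.866261)  len=0.6937
  (v3,v4,v2) [++-] → (-0.4936, -0.956964, 0.256136)–(-0.4936, -1.0548, 0)  len=0.2742
  (v3,v2,v6) [+-+] → (-0.4936, -1.0548, 0)–(-0.4936, -0.956964, -0.256136)  len=0.2742
  (v2,v4,v11) [-+-] → (-0.4936, -0.956964, 0.256136)–(-0.4936, -0.346839, 0.866261)  len=0.8628
  (v6,v2,v10) [+--] → (-0.4936, -0.956964, -0.256136)–(-0.4936, -0.346839, -0.866261)  len=0.8628

Chained into 1 loop(s):
  loop 1: 10 segments, perimeter = 5.9355
Total perimeter = 5.935


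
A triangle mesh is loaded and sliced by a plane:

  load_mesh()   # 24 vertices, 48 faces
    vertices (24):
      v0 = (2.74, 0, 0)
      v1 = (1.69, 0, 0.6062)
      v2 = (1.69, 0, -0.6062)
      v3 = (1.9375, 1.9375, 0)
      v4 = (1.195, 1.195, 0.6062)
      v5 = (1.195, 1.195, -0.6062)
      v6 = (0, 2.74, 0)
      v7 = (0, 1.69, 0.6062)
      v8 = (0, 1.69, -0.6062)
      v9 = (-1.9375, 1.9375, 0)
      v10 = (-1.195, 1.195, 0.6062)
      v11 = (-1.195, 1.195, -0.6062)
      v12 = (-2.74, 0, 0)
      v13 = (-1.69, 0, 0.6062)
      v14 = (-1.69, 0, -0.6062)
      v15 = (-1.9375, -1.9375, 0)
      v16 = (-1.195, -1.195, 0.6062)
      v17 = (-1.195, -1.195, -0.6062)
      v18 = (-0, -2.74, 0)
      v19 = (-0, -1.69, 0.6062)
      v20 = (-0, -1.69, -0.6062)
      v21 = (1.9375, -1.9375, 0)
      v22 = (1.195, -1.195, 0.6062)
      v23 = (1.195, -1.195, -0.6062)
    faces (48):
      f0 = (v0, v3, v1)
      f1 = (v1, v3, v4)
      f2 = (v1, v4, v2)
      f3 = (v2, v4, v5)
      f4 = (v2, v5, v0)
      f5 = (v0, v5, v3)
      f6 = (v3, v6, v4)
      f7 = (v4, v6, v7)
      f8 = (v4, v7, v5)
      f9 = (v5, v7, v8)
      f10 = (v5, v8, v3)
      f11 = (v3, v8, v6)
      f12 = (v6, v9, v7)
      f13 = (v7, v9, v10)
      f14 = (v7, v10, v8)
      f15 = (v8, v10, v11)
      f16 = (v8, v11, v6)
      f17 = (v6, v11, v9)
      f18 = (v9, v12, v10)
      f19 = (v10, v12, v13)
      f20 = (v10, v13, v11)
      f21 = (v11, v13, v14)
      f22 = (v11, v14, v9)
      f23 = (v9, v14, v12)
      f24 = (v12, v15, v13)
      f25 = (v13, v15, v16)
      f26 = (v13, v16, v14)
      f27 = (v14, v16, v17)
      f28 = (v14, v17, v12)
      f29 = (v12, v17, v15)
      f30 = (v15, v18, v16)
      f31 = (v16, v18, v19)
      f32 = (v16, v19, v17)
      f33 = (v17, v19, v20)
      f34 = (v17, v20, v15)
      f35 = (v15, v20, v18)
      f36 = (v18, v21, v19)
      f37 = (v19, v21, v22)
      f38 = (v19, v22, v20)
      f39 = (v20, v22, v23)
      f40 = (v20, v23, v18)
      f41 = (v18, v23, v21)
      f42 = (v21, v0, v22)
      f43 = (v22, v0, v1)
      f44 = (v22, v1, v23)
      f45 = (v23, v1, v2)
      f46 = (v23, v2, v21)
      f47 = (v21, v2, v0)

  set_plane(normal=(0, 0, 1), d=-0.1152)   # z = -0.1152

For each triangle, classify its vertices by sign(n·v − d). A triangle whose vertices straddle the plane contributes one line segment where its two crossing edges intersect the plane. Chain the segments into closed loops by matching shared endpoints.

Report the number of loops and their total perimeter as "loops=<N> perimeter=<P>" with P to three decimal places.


Straddling triangles (32 of 48):
  (v1,v4,v2) [++-] → (1.48953, 0.483953, -0.1152)–(1.69, 0, -0.1152)  len=0.5238
  (v2,v4,v5) [-+-] → (1.48953, 0.483953, -0.1152)–(1.195, 1.195, -0.1152)  len=0.7696
  (v2,v5,v0) [--+] → (2.44639, 0.227093, -0.1152)–(2.54046, 0, -0.1152)  len=0.2458
  (v0,v5,v3) [+-+] → (2.44639, 0.227093, -0.1152)–(1.7964, 1.7964, -0.1152)  len=1.6986
  (v4,v7,v5) [++-] → (0.711047, 1.39547, -0.1152)–(1.195, 1.195, -0.1152)  len=0.5238
  (v5,v7,v8) [-+-] → (0.711047, 1.39547, -0.1152)–(0, 1.69, -0.1152)  len=0.7696
  (v5,v8,v3) [--+] → (1.5693, 1.89047, -0.1152)–(1.7964, 1.7964, -0.1152)  len=0.2458
  (v3,v8,v6) [+-+] → (1.5693, 1.89047, -0.1152)–(0, 2.54046, -0.1152)  len=1.6986
  (v7,v10,v8) [++-] → (-0.483953, 1.48953, -0.1152)–(0, 1.69, -0.1152)  len=0.5238
  (v8,v10,v11) [-+-] → (-0.483953, 1.48953, -0.1152)–(-1.195, 1.195, -0.1152)  len=0.7696
  (v8,v11,v6) [--+] → (-0.227093, 2.44639, -0.1152)–(0, 2.54046, -0.1152)  len=0.2458
  (v6,v11,v9) [+-+] → (-0.227093, 2.44639, -0.1152)–(-1.7964, 1.7964, -0.1152)  len=1.6986
  (v10,v13,v11) [++-] → (-1.39547, 0.711047, -0.1152)–(-1.195, 1.195, -0.1152)  len=0.5238
  (v11,v13,v14) [-+-] → (-1.39547, 0.711047, -0.1152)–(-1.69, 0, -0.1152)  len=0.7696
  (v11,v14,v9) [--+] → (-1.89047, 1.5693, -0.1152)–(-1.7964, 1.7964, -0.1152)  len=0.2458
  (v9,v14,v12) [+-+] → (-1.89047, 1.5693, -0.1152)–(-2.54046, 0, -0.1152)  len=1.6986
  (v13,v16,v14) [++-] → (-1.48953, -0.483953, -0.1152)–(-1.69, 0, -0.1152)  len=0.5238
  (v14,v16,v17) [-+-] → (-1.48953, -0.483953, -0.1152)–(-1.195, -1.195, -0.1152)  len=0.7696
  (v14,v17,v12) [--+] → (-2.44639, -0.227093, -0.1152)–(-2.54046, 0, -0.1152)  len=0.2458
  (v12,v17,v15) [+-+] → (-2.44639, -0.227093, -0.1152)–(-1.7964, -1.7964, -0.1152)  len=1.6986
  (v16,v19,v17) [++-] → (-0.711047, -1.39547, -0.1152)–(-1.195, -1.195, -0.1152)  len=0.5238
  (v17,v19,v20) [-+-] → (-0.711047, -1.39547, -0.1152)–(0, -1.69, -0.1152)  len=0.7696
  (v17,v20,v15) [--+] → (-1.5693, -1.89047, -0.1152)–(-1.7964, -1.7964, -0.1152)  len=0.2458
  (v15,v20,v18) [+-+] → (-1.5693, -1.89047, -0.1152)–(0, -2.54046, -0.1152)  len=1.6986
  (v19,v22,v20) [++-] → (0.483953, -1.48953, -0.1152)–(0, -1.69, -0.1152)  len=0.5238
  (v20,v22,v23) [-+-] → (0.483953, -1.48953, -0.1152)–(1.195, -1.195, -0.1152)  len=0.7696
  (v20,v23,v18) [--+] → (0.227093, -2.44639, -0.1152)–(0, -2.54046, -0.1152)  len=0.2458
  (v18,v23,v21) [+-+] → (0.227093, -2.44639, -0.1152)–(1.7964, -1.7964, -0.1152)  len=1.6986
  (v22,v1,v23) [++-] → (1.39547, -0.711047, -0.1152)–(1.195, -1.195, -0.1152)  len=0.5238
  (v23,v1,v2) [-+-] → (1.39547, -0.711047, -0.1152)–(1.69, 0, -0.1152)  len=0.7696
  (v23,v2,v21) [--+] → (1.89047, -1.5693, -0.1152)–(1.7964, -1.7964, -0.1152)  len=0.2458
  (v21,v2,v0) [+-+] → (1.89047, -1.5693, -0.1152)–(2.54046, 0, -0.1152)  len=1.6986

Chained into 2 loop(s):
  loop 1: 16 segments, perimeter = 10.3477
  loop 2: 16 segments, perimeter = 15.5552
Total perimeter = 25.903

loops=2 perimeter=25.903


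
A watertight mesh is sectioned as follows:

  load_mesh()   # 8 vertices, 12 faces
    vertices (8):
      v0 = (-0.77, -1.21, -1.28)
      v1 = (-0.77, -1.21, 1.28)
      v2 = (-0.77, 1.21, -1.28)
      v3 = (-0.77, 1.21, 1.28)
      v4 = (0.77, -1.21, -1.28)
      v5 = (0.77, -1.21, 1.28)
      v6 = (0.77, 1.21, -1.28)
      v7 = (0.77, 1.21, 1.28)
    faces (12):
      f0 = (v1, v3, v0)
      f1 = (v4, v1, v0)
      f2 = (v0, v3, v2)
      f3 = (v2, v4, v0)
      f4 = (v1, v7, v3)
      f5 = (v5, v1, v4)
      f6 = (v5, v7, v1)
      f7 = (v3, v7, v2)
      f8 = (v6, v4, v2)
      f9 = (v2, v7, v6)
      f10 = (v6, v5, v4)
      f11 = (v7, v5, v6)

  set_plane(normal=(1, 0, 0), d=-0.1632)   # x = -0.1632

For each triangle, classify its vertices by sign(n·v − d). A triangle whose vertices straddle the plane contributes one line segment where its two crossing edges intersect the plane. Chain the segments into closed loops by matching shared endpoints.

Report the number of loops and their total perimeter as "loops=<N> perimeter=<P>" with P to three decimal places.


Straddling triangles (8 of 12):
  (v4,v1,v0) [+--] → (-0.1632, -1.21, 0.271294)–(-0.1632, -1.21, -1.28)  len=1.5513
  (v2,v4,v0) [-+-] → (-0.1632, 0.256457, -1.28)–(-0.1632, -1.21, -1.28)  len=1.4665
  (v1,v7,v3) [-+-] → (-0.1632, -0.256457, 1.28)–(-0.1632, 1.21, 1.28)  len=1.4665
  (v5,v1,v4) [+-+] → (-0.1632, -1.21, 1.28)–(-0.1632, -1.21, 0.271294)  len=1.0087
  (v5,v7,v1) [++-] → (-0.1632, -0.256457, 1.28)–(-0.1632, -1.21, 1.28)  len=0.9535
  (v3,v7,v2) [-+-] → (-0.1632, 1.21, 1.28)–(-0.1632, 1.21, -0.271294)  len=1.5513
  (v6,v4,v2) [++-] → (-0.1632, 0.256457, -1.28)–(-0.1632, 1.21, -1.28)  len=0.9535
  (v2,v7,v6) [-++] → (-0.1632, 1.21, -0.271294)–(-0.1632, 1.21, -1.28)  len=1.0087

Chained into 1 loop(s):
  loop 1: 8 segments, perimeter = 9.9600
Total perimeter = 9.960

loops=1 perimeter=9.960


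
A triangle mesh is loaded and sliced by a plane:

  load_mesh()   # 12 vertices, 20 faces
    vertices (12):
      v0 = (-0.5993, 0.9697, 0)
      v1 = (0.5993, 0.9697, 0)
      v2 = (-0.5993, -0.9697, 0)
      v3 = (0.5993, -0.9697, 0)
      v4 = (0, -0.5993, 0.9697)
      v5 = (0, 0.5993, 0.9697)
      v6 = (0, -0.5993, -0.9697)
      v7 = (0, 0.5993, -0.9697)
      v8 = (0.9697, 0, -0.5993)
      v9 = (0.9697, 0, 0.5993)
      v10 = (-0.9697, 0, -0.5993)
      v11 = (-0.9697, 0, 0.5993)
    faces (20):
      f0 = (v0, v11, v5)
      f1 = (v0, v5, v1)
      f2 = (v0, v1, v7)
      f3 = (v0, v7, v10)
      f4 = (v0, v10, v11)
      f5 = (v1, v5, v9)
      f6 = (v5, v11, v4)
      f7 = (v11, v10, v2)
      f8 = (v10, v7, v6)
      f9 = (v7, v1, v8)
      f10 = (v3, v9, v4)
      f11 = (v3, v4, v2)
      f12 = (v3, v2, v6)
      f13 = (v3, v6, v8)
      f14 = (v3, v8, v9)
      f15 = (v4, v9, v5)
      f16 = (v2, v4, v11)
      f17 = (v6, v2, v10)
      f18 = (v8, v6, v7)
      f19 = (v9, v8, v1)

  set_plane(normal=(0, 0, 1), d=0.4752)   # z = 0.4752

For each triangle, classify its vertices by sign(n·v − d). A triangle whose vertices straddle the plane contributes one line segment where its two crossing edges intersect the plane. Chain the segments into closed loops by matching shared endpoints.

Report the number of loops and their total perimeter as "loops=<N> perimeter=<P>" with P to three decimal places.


Straddling triangles (10 of 20):
  (v0,v11,v5) [-++] → (-0.892999, 0.200801, 0.4752)–(-0.305614, 0.788186, 0.4752)  len=0.8307
  (v0,v5,v1) [-+-] → (-0.305614, 0.788186, 0.4752)–(0.305614, 0.788186, 0.4752)  len=0.6112
  (v0,v10,v11) [--+] → (-0.9697, 0, 0.4752)–(-0.892999, 0.200801, 0.4752)  len=0.2150
  (v1,v5,v9) [-++] → (0.305614, 0.788186, 0.4752)–(0.892999, 0.200801, 0.4752)  len=0.8307
  (v11,v10,v2) [+--] → (-0.9697, 0, 0.4752)–(-0.892999, -0.200801, 0.4752)  len=0.2150
  (v3,v9,v4) [-++] → (0.892999, -0.200801, 0.4752)–(0.305614, -0.788186, 0.4752)  len=0.8307
  (v3,v4,v2) [-+-] → (0.305614, -0.788186, 0.4752)–(-0.305614, -0.788186, 0.4752)  len=0.6112
  (v3,v8,v9) [--+] → (0.9697, 0, 0.4752)–(0.892999, -0.200801, 0.4752)  len=0.2150
  (v2,v4,v11) [-++] → (-0.305614, -0.788186, 0.4752)–(-0.892999, -0.200801, 0.4752)  len=0.8307
  (v9,v8,v1) [+--] → (0.9697, 0, 0.4752)–(0.892999, 0.200801, 0.4752)  len=0.2150

Chained into 1 loop(s):
  loop 1: 10 segments, perimeter = 5.4050
Total perimeter = 5.405

loops=1 perimeter=5.405


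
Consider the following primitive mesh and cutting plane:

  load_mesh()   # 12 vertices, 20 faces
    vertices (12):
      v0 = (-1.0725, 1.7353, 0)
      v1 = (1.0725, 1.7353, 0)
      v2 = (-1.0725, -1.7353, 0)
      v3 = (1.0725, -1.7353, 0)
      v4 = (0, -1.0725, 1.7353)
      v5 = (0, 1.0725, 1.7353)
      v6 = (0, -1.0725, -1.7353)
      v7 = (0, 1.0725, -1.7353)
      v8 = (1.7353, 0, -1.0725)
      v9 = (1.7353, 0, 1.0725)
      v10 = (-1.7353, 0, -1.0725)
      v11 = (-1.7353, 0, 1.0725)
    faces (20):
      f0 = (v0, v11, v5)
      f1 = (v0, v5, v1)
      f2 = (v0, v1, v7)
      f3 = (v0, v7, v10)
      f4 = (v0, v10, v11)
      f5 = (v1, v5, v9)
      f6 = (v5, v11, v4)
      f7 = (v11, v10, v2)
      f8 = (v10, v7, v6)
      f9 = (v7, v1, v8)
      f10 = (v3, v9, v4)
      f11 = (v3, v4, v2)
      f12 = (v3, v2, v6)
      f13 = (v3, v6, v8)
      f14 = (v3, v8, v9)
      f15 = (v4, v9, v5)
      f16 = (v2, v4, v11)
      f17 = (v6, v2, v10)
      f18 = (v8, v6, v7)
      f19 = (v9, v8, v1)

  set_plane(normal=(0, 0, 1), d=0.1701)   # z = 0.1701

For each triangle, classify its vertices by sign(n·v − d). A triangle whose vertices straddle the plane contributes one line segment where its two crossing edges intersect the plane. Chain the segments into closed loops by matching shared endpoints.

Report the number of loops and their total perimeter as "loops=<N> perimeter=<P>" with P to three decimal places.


loops=1 perimeter=11.311

Straddling triangles (10 of 20):
  (v0,v11,v5) [-++] → (-1.17762, 1.46008, 0.1701)–(-0.96737, 1.67033, 0.1701)  len=0.2973
  (v0,v5,v1) [-+-] → (-0.96737, 1.67033, 0.1701)–(0.96737, 1.67033, 0.1701)  len=1.9347
  (v0,v10,v11) [--+] → (-1.7353, 0, 0.1701)–(-1.17762, 1.46008, 0.1701)  len=1.5630
  (v1,v5,v9) [-++] → (0.96737, 1.67033, 0.1701)–(1.17762, 1.46008, 0.1701)  len=0.2973
  (v11,v10,v2) [+--] → (-1.7353, 0, 0.1701)–(-1.17762, -1.46008, 0.1701)  len=1.5630
  (v3,v9,v4) [-++] → (1.17762, -1.46008, 0.1701)–(0.96737, -1.67033, 0.1701)  len=0.2973
  (v3,v4,v2) [-+-] → (0.96737, -1.67033, 0.1701)–(-0.96737, -1.67033, 0.1701)  len=1.9347
  (v3,v8,v9) [--+] → (1.7353, 0, 0.1701)–(1.17762, -1.46008, 0.1701)  len=1.5630
  (v2,v4,v11) [-++] → (-0.96737, -1.67033, 0.1701)–(-1.17762, -1.46008, 0.1701)  len=0.2973
  (v9,v8,v1) [+--] → (1.7353, 0, 0.1701)–(1.17762, 1.46008, 0.1701)  len=1.5630

Chained into 1 loop(s):
  loop 1: 10 segments, perimeter = 11.3107
Total perimeter = 11.311


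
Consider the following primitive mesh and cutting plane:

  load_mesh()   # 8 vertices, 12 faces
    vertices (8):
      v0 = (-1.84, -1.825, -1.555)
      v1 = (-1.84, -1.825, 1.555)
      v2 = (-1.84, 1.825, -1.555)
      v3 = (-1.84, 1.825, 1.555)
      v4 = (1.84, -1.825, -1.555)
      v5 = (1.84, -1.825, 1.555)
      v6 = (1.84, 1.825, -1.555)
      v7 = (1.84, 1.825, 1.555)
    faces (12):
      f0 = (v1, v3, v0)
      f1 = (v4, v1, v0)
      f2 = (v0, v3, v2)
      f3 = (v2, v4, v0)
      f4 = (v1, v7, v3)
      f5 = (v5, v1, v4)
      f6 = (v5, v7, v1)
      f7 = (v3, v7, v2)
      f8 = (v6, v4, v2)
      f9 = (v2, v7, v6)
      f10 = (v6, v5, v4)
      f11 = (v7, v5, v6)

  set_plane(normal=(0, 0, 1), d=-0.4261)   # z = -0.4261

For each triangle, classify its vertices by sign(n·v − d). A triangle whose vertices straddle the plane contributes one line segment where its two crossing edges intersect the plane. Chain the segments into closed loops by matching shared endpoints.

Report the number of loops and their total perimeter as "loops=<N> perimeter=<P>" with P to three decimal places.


loops=1 perimeter=14.660

Straddling triangles (8 of 12):
  (v1,v3,v0) [++-] → (-1.84, -0.500085, -0.4261)–(-1.84, -1.825, -0.4261)  len=1.3249
  (v4,v1,v0) [-+-] → (0.504195, -1.825, -0.4261)–(-1.84, -1.825, -0.4261)  len=2.3442
  (v0,v3,v2) [-+-] → (-1.84, -0.500085, -0.4261)–(-1.84, 1.825, -0.4261)  len=2.3251
  (v5,v1,v4) [++-] → (0.504195, -1.825, -0.4261)–(1.84, -1.825, -0.4261)  len=1.3358
  (v3,v7,v2) [++-] → (-0.504195, 1.825, -0.4261)–(-1.84, 1.825, -0.4261)  len=1.3358
  (v2,v7,v6) [-+-] → (-0.504195, 1.825, -0.4261)–(1.84, 1.825, -0.4261)  len=2.3442
  (v6,v5,v4) [-+-] → (1.84, 0.500085, -0.4261)–(1.84, -1.825, -0.4261)  len=2.3251
  (v7,v5,v6) [++-] → (1.84, 0.500085, -0.4261)–(1.84, 1.825, -0.4261)  len=1.3249

Chained into 1 loop(s):
  loop 1: 8 segments, perimeter = 14.6600
Total perimeter = 14.660


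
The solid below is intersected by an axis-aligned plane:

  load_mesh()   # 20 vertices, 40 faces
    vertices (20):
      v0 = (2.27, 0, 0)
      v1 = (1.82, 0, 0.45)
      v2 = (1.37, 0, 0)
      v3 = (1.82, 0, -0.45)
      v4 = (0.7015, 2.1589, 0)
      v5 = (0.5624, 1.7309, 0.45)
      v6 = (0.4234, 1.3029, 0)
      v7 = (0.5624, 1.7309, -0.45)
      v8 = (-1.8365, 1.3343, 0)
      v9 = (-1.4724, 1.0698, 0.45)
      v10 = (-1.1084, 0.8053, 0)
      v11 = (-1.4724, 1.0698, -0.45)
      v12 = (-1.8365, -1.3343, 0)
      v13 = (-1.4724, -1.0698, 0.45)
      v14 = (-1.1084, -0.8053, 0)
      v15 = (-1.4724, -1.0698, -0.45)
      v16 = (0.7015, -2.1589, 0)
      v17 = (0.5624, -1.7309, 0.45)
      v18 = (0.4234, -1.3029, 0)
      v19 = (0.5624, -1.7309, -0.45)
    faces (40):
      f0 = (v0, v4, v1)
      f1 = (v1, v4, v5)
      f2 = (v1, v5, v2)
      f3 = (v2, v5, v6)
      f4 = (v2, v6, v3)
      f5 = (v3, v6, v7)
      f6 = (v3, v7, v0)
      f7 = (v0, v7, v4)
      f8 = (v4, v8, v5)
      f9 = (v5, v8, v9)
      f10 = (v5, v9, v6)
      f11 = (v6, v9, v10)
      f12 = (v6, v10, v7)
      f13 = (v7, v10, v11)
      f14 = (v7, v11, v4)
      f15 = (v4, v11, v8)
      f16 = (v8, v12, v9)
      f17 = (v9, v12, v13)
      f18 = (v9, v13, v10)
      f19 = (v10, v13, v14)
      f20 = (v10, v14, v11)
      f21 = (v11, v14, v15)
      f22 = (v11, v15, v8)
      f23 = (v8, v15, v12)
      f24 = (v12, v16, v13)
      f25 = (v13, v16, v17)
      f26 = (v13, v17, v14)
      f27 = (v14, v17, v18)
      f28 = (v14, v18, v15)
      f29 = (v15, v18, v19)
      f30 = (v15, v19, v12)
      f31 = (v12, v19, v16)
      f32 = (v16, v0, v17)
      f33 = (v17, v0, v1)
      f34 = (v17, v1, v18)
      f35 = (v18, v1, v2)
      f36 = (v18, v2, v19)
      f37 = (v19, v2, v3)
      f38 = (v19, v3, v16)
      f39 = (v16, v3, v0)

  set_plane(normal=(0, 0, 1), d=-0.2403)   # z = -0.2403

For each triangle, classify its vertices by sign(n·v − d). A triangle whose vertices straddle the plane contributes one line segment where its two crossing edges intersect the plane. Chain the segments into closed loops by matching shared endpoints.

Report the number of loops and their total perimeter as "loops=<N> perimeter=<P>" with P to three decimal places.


Straddling triangles (20 of 40):
  (v2,v6,v3) [++-] → (1.16918, 0.607151, -0.2403)–(1.6103, 0, -0.2403)  len=0.7505
  (v3,v6,v7) [-+-] → (1.16918, 0.607151, -0.2403)–(0.497626, 1.53145, -0.2403)  len=1.1425
  (v3,v7,v0) [--+] → (1.35814, 0.924301, -0.2403)–(2.0297, 0, -0.2403)  len=1.1425
  (v0,v7,v4) [+-+] → (1.35814, 0.924301, -0.2403)–(0.627221, 1.93035, -0.2403)  len=1.2435
  (v6,v10,v7) [++-] → (-0.216193, 1.29957, -0.2403)–(0.497626, 1.53145, -0.2403)  len=0.7505
  (v7,v10,v11) [-+-] → (-0.216193, 1.29957, -0.2403)–(-1.30278, 0.946543, -0.2403)  len=1.1425
  (v7,v11,v4) [--+] → (-0.459363, 1.57732, -0.2403)–(0.627221, 1.93035, -0.2403)  len=1.1425
  (v4,v11,v8) [+-+] → (-0.459363, 1.57732, -0.2403)–(-1.64207, 1.19306, -0.2403)  len=1.2436
  (v10,v14,v11) [++-] → (-1.30278, 0.196003, -0.2403)–(-1.30278, 0.946543, -0.2403)  len=0.7505
  (v11,v14,v15) [-+-] → (-1.30278, 0.196003, -0.2403)–(-1.30278, -0.946543, -0.2403)  len=1.1425
  (v11,v15,v8) [--+] → (-1.64207, 0.0505106, -0.2403)–(-1.64207, 1.19306, -0.2403)  len=1.1425
  (v8,v15,v12) [+-+] → (-1.64207, 0.0505106, -0.2403)–(-1.64207, -1.19306, -0.2403)  len=1.2436
  (v14,v18,v15) [++-] → (-0.588957, -1.17842, -0.2403)–(-1.30278, -0.946543, -0.2403)  len=0.7505
  (v15,v18,v19) [-+-] → (-0.588957, -1.17842, -0.2403)–(0.497626, -1.53145, -0.2403)  len=1.1425
  (v15,v19,v12) [--+] → (-0.555487, -1.54608, -0.2403)–(-1.64207, -1.19306, -0.2403)  len=1.1425
  (v12,v19,v16) [+-+] → (-0.555487, -1.54608, -0.2403)–(0.627221, -1.93035, -0.2403)  len=1.2436
  (v18,v2,v19) [++-] → (0.938742, -0.924301, -0.2403)–(0.497626, -1.53145, -0.2403)  len=0.7505
  (v19,v2,v3) [-+-] → (0.938742, -0.924301, -0.2403)–(1.6103, 0, -0.2403)  len=1.1425
  (v19,v3,v16) [--+] → (1.29878, -1.00605, -0.2403)–(0.627221, -1.93035, -0.2403)  len=1.1425
  (v16,v3,v0) [+-+] → (1.29878, -1.00605, -0.2403)–(2.0297, 0, -0.2403)  len=1.2435

Chained into 2 loop(s):
  loop 1: 10 segments, perimeter = 9.4651
  loop 2: 10 segments, perimeter = 11.9303
Total perimeter = 21.395

loops=2 perimeter=21.395


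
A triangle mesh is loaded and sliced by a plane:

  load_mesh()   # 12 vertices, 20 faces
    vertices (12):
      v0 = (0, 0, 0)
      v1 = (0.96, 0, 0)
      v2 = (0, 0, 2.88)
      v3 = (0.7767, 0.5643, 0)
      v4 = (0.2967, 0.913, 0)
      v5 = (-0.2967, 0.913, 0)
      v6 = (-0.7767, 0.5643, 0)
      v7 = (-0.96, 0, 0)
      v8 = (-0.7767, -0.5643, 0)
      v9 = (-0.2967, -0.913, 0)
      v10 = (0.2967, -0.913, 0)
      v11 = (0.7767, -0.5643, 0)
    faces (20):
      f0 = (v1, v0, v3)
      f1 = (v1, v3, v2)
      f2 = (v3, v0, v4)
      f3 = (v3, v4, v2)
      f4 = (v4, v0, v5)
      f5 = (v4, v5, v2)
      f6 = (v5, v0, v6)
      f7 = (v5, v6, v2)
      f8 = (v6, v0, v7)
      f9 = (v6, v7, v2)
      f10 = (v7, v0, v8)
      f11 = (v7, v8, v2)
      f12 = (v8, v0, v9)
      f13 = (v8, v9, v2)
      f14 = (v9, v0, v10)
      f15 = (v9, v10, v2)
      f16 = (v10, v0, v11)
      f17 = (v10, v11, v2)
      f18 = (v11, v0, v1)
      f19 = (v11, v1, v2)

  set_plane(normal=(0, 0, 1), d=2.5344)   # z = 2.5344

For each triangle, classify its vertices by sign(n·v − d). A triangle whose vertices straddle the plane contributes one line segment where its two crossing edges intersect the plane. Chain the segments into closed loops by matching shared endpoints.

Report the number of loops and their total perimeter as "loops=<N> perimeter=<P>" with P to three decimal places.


loops=1 perimeter=0.712

Straddling triangles (10 of 20):
  (v1,v3,v2) [--+] → (0.093204, 0.067716, 2.5344)–(0.1152, 0, 2.5344)  len=0.0712
  (v3,v4,v2) [--+] → (0.035604, 0.10956, 2.5344)–(0.093204, 0.067716, 2.5344)  len=0.0712
  (v4,v5,v2) [--+] → (-0.035604, 0.10956, 2.5344)–(0.035604, 0.10956, 2.5344)  len=0.0712
  (v5,v6,v2) [--+] → (-0.093204, 0.067716, 2.5344)–(-0.035604, 0.10956, 2.5344)  len=0.0712
  (v6,v7,v2) [--+] → (-0.1152, 0, 2.5344)–(-0.093204, 0.067716, 2.5344)  len=0.0712
  (v7,v8,v2) [--+] → (-0.093204, -0.067716, 2.5344)–(-0.1152, 0, 2.5344)  len=0.0712
  (v8,v9,v2) [--+] → (-0.035604, -0.10956, 2.5344)–(-0.093204, -0.067716, 2.5344)  len=0.0712
  (v9,v10,v2) [--+] → (0.035604, -0.10956, 2.5344)–(-0.035604, -0.10956, 2.5344)  len=0.0712
  (v10,v11,v2) [--+] → (0.093204, -0.067716, 2.5344)–(0.035604, -0.10956, 2.5344)  len=0.0712
  (v11,v1,v2) [--+] → (0.1152, 0, 2.5344)–(0.093204, -0.067716, 2.5344)  len=0.0712

Chained into 1 loop(s):
  loop 1: 10 segments, perimeter = 0.7120
Total perimeter = 0.712


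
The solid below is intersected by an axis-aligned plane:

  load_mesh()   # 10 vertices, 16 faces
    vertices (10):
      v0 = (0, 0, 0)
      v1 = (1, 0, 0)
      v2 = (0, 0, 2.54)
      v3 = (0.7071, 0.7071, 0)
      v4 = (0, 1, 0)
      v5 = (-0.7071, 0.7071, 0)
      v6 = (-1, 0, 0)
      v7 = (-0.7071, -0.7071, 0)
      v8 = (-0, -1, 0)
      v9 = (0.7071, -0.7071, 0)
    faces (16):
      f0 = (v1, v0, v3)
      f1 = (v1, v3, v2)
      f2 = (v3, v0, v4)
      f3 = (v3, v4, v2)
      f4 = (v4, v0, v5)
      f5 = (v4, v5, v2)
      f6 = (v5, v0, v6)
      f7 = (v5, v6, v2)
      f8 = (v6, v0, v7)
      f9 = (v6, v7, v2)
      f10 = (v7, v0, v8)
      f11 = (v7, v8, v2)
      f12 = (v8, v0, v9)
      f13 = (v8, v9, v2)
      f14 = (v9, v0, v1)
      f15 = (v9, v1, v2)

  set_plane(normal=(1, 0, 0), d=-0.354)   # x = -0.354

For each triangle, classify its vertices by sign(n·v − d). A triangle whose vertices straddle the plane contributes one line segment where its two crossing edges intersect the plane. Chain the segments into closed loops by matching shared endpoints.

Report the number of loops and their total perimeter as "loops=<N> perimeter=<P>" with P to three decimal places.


Straddling triangles (8 of 16):
  (v4,v0,v5) [++-] → (-0.354, 0.354, 0)–(-0.354, 0.853364, 0)  len=0.4994
  (v4,v5,v2) [+-+] → (-0.354, 0.853364, 0)–(-0.354, 0.354, 1.26838)  len=1.3631
  (v5,v0,v6) [-+-] → (-0.354, 0.354, 0)–(-0.354, 0, 0)  len=0.3540
  (v5,v6,v2) [--+] → (-0.354, 0, 1.64084)–(-0.354, 0.354, 1.26838)  len=0.5138
  (v6,v0,v7) [-+-] → (-0.354, 0, 0)–(-0.354, -0.354, 0)  len=0.3540
  (v6,v7,v2) [--+] → (-0.354, -0.354, 1.26838)–(-0.354, 0, 1.64084)  len=0.5138
  (v7,v0,v8) [-++] → (-0.354, -0.354, 0)–(-0.354, -0.853364, 0)  len=0.4994
  (v7,v8,v2) [-++] → (-0.354, -0.853364, 0)–(-0.354, -0.354, 1.26838)  len=1.3631

Chained into 1 loop(s):
  loop 1: 8 segments, perimeter = 5.4607
Total perimeter = 5.461

loops=1 perimeter=5.461


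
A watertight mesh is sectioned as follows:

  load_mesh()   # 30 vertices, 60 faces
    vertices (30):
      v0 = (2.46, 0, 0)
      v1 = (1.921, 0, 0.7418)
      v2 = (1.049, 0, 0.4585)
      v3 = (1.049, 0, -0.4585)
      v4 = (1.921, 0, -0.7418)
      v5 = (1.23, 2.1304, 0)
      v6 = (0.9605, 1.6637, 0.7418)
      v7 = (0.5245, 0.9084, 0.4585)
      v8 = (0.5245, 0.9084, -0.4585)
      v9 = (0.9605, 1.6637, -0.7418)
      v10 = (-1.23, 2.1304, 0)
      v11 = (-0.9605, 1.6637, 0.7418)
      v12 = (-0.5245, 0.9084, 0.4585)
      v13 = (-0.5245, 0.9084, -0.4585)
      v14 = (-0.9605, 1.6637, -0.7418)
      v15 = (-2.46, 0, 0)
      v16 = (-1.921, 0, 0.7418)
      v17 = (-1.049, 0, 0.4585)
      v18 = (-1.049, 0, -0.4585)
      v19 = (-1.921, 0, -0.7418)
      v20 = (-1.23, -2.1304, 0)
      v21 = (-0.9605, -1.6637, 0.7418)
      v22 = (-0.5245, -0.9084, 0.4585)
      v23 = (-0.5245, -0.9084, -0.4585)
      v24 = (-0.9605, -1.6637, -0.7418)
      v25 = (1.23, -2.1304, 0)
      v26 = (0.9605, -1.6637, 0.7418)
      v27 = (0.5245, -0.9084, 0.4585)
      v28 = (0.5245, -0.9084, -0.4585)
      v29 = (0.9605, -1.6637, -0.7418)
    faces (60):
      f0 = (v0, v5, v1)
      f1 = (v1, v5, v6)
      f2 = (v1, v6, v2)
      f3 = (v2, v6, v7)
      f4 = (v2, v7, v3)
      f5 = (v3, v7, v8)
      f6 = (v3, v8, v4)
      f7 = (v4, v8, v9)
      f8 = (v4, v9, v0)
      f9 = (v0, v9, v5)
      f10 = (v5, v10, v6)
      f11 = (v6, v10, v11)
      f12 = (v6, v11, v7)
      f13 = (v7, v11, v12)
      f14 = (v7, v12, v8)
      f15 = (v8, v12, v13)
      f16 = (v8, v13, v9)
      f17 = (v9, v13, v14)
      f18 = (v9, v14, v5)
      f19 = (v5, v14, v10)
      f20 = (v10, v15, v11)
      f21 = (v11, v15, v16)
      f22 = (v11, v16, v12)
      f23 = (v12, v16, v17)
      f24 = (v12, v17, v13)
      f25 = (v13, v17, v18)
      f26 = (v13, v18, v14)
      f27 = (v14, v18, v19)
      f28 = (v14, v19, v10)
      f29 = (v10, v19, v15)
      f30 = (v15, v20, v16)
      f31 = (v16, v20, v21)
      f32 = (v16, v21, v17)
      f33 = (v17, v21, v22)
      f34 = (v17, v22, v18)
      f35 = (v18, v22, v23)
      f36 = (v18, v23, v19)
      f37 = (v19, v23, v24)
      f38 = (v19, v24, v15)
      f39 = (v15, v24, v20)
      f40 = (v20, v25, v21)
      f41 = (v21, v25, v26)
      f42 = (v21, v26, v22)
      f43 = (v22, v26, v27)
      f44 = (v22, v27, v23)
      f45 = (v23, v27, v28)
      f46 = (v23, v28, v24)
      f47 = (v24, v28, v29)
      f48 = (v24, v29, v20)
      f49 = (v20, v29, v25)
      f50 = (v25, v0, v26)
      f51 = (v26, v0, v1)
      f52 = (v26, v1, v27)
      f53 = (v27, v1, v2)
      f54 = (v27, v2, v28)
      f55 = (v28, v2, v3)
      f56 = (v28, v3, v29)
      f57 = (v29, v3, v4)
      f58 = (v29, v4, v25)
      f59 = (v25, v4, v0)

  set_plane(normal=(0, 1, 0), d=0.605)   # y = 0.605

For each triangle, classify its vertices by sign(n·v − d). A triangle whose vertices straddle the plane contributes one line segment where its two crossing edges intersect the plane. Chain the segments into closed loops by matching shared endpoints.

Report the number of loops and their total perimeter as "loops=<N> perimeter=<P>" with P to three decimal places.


Straddling triangles (20 of 60):
  (v0,v5,v1) [-+-] → (2.1107, 0.605, 0)–(1.72477, 0.605, 0.53114)  len=0.6565
  (v1,v5,v6) [-++] → (1.72477, 0.605, 0.53114)–(1.57172, 0.605, 0.7418)  len=0.2604
  (v1,v6,v2) [-+-] → (1.57172, 0.605, 0.7418)–(1.01682, 0.605, 0.561521)  len=0.5835
  (v2,v6,v7) [-++] → (1.01682, 0.605, 0.561521)–(0.69968, 0.605, 0.4585)  len=0.3335
  (v2,v7,v3) [-+-] → (0.69968, 0.605, 0.4585)–(0.69968, 0.605, 0.152228)  len=0.3063
  (v3,v7,v8) [-++] → (0.69968, 0.605, 0.152228)–(0.69968, 0.605, -0.4585)  len=0.6107
  (v3,v8,v4) [-+-] → (0.69968, 0.605, -0.4585)–(0.990922, 0.605, -0.55312)  len=0.3062
  (v4,v8,v9) [-++] → (0.990922, 0.605, -0.55312)–(1.57172, 0.605, -0.7418)  len=0.6107
  (v4,v9,v0) [-+-] → (1.57172, 0.605, -0.7418)–(1.91471, 0.605, -0.269754)  len=0.5835
  (v0,v9,v5) [-++] → (1.91471, 0.605, -0.269754)–(2.1107, 0.605, 0)  len=0.3334
  (v10,v15,v11) [+-+] → (-2.1107, 0.605, 0)–(-1.91471, 0.605, 0.269754)  len=0.3334
  (v11,v15,v16) [+--] → (-1.91471, 0.605, 0.269754)–(-1.57172, 0.605, 0.7418)  len=0.5835
  (v11,v16,v12) [+-+] → (-1.57172, 0.605, 0.7418)–(-0.990922, 0.605, 0.55312)  len=0.6107
  (v12,v16,v17) [+--] → (-0.990922, 0.605, 0.55312)–(-0.69968, 0.605, 0.4585)  len=0.3062
  (v12,v17,v13) [+-+] → (-0.69968, 0.605, 0.4585)–(-0.69968, 0.605, -0.152228)  len=0.6107
  (v13,v17,v18) [+--] → (-0.69968, 0.605, -0.152228)–(-0.69968, 0.605, -0.4585)  len=0.3063
  (v13,v18,v14) [+-+] → (-0.69968, 0.605, -0.4585)–(-1.01682, 0.605, -0.561521)  len=0.3335
  (v14,v18,v19) [+--] → (-1.01682, 0.605, -0.561521)–(-1.57172, 0.605, -0.7418)  len=0.5835
  (v14,v19,v10) [+-+] → (-1.57172, 0.605, -0.7418)–(-1.72477, 0.605, -0.53114)  len=0.2604
  (v10,v19,v15) [+--] → (-1.72477, 0.605, -0.53114)–(-2.1107, 0.605, 0)  len=0.6565

Chained into 2 loop(s):
  loop 1: 10 segments, perimeter = 4.5847
  loop 2: 10 segments, perimeter = 4.5847
Total perimeter = 9.169

loops=2 perimeter=9.169


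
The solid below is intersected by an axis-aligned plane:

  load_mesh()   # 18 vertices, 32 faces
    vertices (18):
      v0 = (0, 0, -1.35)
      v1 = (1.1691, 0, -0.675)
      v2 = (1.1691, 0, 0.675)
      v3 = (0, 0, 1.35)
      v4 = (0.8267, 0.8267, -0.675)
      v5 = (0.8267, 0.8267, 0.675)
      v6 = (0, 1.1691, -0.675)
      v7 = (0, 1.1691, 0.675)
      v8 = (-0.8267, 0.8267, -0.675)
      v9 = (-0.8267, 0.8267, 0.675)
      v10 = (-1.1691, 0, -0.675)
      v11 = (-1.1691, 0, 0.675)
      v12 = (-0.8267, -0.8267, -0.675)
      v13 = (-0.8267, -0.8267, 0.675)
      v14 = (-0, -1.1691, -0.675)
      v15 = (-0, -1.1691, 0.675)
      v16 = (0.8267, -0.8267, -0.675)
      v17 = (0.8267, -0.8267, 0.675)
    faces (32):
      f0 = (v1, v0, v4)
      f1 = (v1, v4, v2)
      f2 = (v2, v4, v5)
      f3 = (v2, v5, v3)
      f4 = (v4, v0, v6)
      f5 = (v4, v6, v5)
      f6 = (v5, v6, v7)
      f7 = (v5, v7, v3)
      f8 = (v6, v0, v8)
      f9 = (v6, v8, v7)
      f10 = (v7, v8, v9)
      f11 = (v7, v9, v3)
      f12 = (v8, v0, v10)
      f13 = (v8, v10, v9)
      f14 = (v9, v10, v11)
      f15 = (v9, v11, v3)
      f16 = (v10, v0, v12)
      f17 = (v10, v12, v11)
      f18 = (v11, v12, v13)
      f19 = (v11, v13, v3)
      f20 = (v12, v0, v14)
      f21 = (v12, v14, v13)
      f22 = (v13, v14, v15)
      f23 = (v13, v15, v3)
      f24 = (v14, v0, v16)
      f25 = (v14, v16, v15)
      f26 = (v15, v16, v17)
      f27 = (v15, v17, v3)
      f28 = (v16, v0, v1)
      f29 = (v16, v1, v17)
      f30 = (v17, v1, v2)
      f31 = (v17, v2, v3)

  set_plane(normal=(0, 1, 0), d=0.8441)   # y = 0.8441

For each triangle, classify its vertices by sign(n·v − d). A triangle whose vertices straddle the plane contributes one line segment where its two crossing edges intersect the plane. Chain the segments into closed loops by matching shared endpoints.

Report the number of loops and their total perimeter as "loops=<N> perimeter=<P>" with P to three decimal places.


Straddling triangles (8 of 32):
  (v4,v0,v6) [--+] → (0, 0.8441, -0.862644)–(0.784689, 0.8441, -0.675)  len=0.8068
  (v4,v6,v5) [-+-] → (0.784689, 0.8441, -0.675)–(0.784689, 0.8441, 0.606396)  len=1.2814
  (v5,v6,v7) [-++] → (0.784689, 0.8441, 0.606396)–(0.784689, 0.8441, 0.675)  len=0.0686
  (v5,v7,v3) [-+-] → (0.784689, 0.8441, 0.675)–(0, 0.8441, 0.862644)  len=0.8068
  (v6,v0,v8) [+--] → (0, 0.8441, -0.862644)–(-0.784689, 0.8441, -0.675)  len=0.8068
  (v6,v8,v7) [+-+] → (-0.784689, 0.8441, -0.675)–(-0.784689, 0.8441, -0.606396)  len=0.0686
  (v7,v8,v9) [+--] → (-0.784689, 0.8441, -0.606396)–(-0.784689, 0.8441, 0.675)  len=1.2814
  (v7,v9,v3) [+--] → (-0.784689, 0.8441, 0.675)–(0, 0.8441, 0.862644)  len=0.8068

Chained into 1 loop(s):
  loop 1: 8 segments, perimeter = 5.9273
Total perimeter = 5.927

loops=1 perimeter=5.927


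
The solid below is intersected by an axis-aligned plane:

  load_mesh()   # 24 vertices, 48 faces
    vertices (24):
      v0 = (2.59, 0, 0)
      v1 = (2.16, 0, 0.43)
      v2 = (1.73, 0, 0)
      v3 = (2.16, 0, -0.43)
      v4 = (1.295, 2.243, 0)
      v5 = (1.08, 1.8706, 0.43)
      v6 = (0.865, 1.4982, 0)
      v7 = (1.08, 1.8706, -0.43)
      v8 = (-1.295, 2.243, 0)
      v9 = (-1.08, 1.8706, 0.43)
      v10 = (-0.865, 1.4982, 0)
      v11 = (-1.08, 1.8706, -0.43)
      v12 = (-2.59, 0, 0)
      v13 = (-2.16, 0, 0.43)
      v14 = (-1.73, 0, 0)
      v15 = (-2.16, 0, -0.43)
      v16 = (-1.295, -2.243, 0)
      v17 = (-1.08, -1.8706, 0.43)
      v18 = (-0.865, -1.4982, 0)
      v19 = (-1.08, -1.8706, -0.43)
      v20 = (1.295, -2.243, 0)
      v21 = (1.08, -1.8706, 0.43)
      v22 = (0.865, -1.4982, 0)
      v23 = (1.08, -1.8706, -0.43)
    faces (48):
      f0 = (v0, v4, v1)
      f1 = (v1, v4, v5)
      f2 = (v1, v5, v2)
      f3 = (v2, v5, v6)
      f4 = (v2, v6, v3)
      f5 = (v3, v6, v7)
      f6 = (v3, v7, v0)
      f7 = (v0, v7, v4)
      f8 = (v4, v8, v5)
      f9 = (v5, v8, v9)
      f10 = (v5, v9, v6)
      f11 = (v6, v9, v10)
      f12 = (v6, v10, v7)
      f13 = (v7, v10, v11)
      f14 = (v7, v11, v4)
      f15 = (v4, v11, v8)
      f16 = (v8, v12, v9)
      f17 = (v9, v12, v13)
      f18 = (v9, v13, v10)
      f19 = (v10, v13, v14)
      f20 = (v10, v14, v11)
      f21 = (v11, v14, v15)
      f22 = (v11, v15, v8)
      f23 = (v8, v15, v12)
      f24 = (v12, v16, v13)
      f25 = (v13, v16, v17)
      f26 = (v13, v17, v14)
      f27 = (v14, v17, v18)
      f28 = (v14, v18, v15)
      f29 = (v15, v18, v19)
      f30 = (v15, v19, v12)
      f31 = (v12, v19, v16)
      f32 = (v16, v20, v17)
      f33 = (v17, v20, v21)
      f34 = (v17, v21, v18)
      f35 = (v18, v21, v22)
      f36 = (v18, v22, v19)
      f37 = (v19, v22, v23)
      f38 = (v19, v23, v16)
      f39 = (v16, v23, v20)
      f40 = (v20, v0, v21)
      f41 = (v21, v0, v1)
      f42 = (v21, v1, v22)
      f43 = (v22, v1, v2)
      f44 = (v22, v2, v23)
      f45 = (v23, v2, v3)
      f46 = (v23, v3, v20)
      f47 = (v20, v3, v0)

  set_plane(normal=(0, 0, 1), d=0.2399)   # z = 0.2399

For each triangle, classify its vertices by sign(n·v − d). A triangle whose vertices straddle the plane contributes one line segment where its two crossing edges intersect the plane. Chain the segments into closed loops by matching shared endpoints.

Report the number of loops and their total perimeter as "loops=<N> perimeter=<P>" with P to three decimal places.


Straddling triangles (24 of 48):
  (v0,v4,v1) [--+] → (1.77759, 0.991615, 0.2399)–(2.3501, 0, 0.2399)  len=1.1450
  (v1,v4,v5) [+-+] → (1.77759, 0.991615, 0.2399)–(1.17505, 2.03524, 0.2399)  len=1.2051
  (v1,v5,v2) [++-] → (1.36736, 1.04362, 0.2399)–(1.9699, 0, 0.2399)  len=1.2051
  (v2,v5,v6) [-+-] → (1.36736, 1.04362, 0.2399)–(0.98495, 1.70596, 0.2399)  len=0.7648
  (v4,v8,v5) [--+] → (0.0300291, 2.03524, 0.2399)–(1.17505, 2.03524, 0.2399)  len=1.1450
  (v5,v8,v9) [+-+] → (0.0300291, 2.03524, 0.2399)–(-1.17505, 2.03524, 0.2399)  len=1.2051
  (v5,v9,v6) [++-] → (-0.220129, 1.70596, 0.2399)–(0.98495, 1.70596, 0.2399)  len=1.2051
  (v6,v9,v10) [-+-] → (-0.220129, 1.70596, 0.2399)–(-0.98495, 1.70596, 0.2399)  len=0.7648
  (v8,v12,v9) [--+] → (-1.74756, 1.04362, 0.2399)–(-1.17505, 2.03524, 0.2399)  len=1.1450
  (v9,v12,v13) [+-+] → (-1.74756, 1.04362, 0.2399)–(-2.3501, 0, 0.2399)  len=1.2051
  (v9,v13,v10) [++-] → (-1.58749, 0.662344, 0.2399)–(-0.98495, 1.70596, 0.2399)  len=1.2051
  (v10,v13,v14) [-+-] → (-1.58749, 0.662344, 0.2399)–(-1.9699, 0, 0.2399)  len=0.7648
  (v12,v16,v13) [--+] → (-1.77759, -0.991615, 0.2399)–(-2.3501, 0, 0.2399)  len=1.1450
  (v13,v16,v17) [+-+] → (-1.77759, -0.991615, 0.2399)–(-1.17505, -2.03524, 0.2399)  len=1.2051
  (v13,v17,v14) [++-] → (-1.36736, -1.04362, 0.2399)–(-1.9699, 0, 0.2399)  len=1.2051
  (v14,v17,v18) [-+-] → (-1.36736, -1.04362, 0.2399)–(-0.98495, -1.70596, 0.2399)  len=0.7648
  (v16,v20,v17) [--+] → (-0.0300291, -2.03524, 0.2399)–(-1.17505, -2.03524, 0.2399)  len=1.1450
  (v17,v20,v21) [+-+] → (-0.0300291, -2.03524, 0.2399)–(1.17505, -2.03524, 0.2399)  len=1.2051
  (v17,v21,v18) [++-] → (0.220129, -1.70596, 0.2399)–(-0.98495, -1.70596, 0.2399)  len=1.2051
  (v18,v21,v22) [-+-] → (0.220129, -1.70596, 0.2399)–(0.98495, -1.70596, 0.2399)  len=0.7648
  (v20,v0,v21) [--+] → (1.74756, -1.04362, 0.2399)–(1.17505, -2.03524, 0.2399)  len=1.1450
  (v21,v0,v1) [+-+] → (1.74756, -1.04362, 0.2399)–(2.3501, 0, 0.2399)  len=1.2051
  (v21,v1,v22) [++-] → (1.58749, -0.662344, 0.2399)–(0.98495, -1.70596, 0.2399)  len=1.2051
  (v22,v1,v2) [-+-] → (1.58749, -0.662344, 0.2399)–(1.9699, 0, 0.2399)  len=0.7648

Chained into 2 loop(s):
  loop 1: 12 segments, perimeter = 14.1006
  loop 2: 12 segments, perimeter = 11.8193
Total perimeter = 25.920

loops=2 perimeter=25.920


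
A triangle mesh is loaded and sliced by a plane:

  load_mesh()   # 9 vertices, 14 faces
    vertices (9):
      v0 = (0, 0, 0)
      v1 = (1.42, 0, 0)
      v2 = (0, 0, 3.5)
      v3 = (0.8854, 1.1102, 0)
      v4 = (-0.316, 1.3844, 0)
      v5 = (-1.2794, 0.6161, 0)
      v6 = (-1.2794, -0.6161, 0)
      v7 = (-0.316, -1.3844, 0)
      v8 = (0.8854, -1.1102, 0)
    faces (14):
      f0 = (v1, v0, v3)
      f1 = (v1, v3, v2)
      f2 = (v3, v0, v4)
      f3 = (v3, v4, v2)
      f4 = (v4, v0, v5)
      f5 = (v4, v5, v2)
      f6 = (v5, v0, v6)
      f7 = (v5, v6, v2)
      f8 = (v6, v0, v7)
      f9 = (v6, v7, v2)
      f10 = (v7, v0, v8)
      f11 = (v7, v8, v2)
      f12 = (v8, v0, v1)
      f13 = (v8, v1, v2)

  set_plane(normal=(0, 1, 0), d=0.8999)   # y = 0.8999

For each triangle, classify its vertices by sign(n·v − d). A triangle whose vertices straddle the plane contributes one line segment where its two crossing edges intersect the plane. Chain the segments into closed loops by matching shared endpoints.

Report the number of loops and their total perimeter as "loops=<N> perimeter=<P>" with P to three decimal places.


loops=1 perimeter=5.126

Straddling triangles (6 of 14):
  (v1,v0,v3) [--+] → (0.717683, 0.8999, 0)–(0.986667, 0.8999, 0)  len=0.2690
  (v1,v3,v2) [-+-] → (0.986667, 0.8999, 0)–(0.717683, 0.8999, 0.662989)  len=0.7155
  (v3,v0,v4) [+-+] → (0.717683, 0.8999, 0)–(-0.205409, 0.8999, 0)  len=0.9231
  (v3,v4,v2) [++-] → (-0.205409, 0.8999, 1.2249)–(0.717683, 0.8999, 0.662989)  len=1.0807
  (v4,v0,v5) [+--] → (-0.205409, 0.8999, 0)–(-0.923533, 0.8999, 0)  len=0.7181
  (v4,v5,v2) [+--] → (-0.923533, 0.8999, 0)–(-0.205409, 0.8999, 1.2249)  len=1.4199

Chained into 1 loop(s):
  loop 1: 6 segments, perimeter = 5.1262
Total perimeter = 5.126
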